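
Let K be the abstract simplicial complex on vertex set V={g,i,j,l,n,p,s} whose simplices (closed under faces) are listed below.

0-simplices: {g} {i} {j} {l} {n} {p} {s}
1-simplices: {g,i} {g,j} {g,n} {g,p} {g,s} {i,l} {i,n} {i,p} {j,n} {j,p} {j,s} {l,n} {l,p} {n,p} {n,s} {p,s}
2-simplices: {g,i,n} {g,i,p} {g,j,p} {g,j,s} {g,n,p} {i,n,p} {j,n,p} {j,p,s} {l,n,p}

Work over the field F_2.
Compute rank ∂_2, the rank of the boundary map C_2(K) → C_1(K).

rank∂_2=8

n_0=7 n_1=16 n_2=9  [Z2]
∂1: piv[gi,gj,gn,gp,gs,il] rk=6  ker:in,ip,jn,jp,js,ln,lp,np,ns,ps
∂2: piv[gin,gip,gjp,gjs,gnp,jnp,jps,lnp] rk=8  ker:inp
rk∂_2=8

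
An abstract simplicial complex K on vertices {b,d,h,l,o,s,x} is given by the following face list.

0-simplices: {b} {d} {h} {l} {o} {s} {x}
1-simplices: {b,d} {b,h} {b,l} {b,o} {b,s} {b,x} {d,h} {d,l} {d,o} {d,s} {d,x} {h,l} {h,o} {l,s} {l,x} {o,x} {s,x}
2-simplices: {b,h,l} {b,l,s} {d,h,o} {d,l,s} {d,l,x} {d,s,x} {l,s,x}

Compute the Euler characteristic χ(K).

χ(K)=-3

n_0=7 n_1=17 n_2=7
χ=+7−17+7=-3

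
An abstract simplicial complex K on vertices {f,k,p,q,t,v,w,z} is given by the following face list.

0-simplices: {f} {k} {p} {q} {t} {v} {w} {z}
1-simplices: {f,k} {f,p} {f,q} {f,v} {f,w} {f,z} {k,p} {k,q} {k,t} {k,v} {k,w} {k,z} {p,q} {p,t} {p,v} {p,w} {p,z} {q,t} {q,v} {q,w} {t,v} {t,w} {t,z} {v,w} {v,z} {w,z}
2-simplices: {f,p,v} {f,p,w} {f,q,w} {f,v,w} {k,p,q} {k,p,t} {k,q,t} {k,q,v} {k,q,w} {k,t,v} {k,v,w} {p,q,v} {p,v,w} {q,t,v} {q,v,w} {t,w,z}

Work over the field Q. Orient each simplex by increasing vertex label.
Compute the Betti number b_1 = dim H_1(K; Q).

n_0=8 n_1=26 n_2=16  [Q]
∂1: piv[fk,fp,fq,fv,fw,fz,kt] rk=7  ker:kp,kq,kv,kw,kz,pq,pt,pv,pw,pz,qt,qv,qw,tv,tw,tz,vw,vz,wz
∂2: piv[fpv,fpw,fqw,fvw,kpq,kpt,kqt,kqv,kqw,ktv,kvw,pqv,twz] rk=13  ker:pvw,qtv,qvw
b_1=(26−7)−13=6

b_1=6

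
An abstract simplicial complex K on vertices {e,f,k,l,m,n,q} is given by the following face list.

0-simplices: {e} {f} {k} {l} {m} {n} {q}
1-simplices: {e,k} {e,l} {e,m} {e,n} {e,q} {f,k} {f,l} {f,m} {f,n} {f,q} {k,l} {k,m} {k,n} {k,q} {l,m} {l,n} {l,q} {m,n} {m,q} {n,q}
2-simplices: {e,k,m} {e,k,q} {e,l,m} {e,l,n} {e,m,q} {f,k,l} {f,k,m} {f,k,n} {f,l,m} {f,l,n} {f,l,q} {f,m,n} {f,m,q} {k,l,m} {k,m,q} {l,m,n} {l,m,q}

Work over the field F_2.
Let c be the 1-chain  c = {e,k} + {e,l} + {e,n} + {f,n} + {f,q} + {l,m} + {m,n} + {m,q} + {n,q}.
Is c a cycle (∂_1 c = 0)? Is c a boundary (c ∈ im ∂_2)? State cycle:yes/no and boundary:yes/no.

cycle:no boundary:no

n_0=7 n_1=20 n_2=17  [Z2]
∂1: piv[ek,el,em,en,eq,fk] rk=6  ker:fl,fm,fn,fq,kl,km,kn,kq,lm,ln,lq,mn,mq,nq
∂2: piv[ekm,ekq,elm,eln,emq,fkl,fkm,fkn,flm,fln,flq,fmn,fmq] rk=13  ker:klm,kmq,lmn,lmq
∂1c = {e} + {k} + {m} + {q}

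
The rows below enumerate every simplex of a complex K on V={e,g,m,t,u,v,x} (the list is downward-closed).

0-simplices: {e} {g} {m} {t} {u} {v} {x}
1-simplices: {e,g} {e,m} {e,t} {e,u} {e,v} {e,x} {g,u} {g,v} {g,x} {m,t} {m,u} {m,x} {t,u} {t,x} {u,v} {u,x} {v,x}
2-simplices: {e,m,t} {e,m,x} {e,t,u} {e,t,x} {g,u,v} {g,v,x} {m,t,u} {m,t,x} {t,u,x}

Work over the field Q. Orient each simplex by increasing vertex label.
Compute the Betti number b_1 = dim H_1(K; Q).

n_0=7 n_1=17 n_2=9  [Q]
∂1: piv[eg,em,et,eu,ev,ex] rk=6  ker:gu,gv,gx,mt,mu,mx,tu,tx,uv,ux,vx
∂2: piv[emt,emx,etu,etx,guv,gvx,mtu,tux] rk=8  ker:mtx
b_1=(17−6)−8=3

b_1=3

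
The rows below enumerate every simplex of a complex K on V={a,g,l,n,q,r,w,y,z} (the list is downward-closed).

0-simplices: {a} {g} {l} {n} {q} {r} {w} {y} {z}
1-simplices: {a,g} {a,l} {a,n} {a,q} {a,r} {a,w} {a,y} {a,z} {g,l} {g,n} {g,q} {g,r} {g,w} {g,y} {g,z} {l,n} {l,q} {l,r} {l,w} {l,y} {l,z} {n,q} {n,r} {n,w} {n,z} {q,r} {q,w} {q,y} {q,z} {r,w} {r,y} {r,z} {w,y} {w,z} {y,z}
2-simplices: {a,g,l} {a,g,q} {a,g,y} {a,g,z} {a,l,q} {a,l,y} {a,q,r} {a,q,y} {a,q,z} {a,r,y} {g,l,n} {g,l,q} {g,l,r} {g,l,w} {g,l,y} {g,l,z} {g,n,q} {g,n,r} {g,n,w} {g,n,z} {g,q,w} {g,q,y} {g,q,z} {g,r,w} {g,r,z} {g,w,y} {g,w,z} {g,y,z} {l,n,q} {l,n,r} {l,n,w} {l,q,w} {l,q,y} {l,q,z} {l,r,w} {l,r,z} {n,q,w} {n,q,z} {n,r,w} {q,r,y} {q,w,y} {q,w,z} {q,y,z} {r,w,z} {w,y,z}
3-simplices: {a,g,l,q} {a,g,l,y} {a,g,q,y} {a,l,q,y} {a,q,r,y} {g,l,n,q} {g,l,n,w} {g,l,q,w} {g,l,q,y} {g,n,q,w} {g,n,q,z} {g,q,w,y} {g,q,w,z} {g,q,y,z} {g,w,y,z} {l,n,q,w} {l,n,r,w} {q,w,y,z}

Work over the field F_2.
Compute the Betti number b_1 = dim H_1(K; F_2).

n_0=9 n_1=35 n_2=45 n_3=18  [Z2]
∂1: piv[ag,al,an,aq,ar,aw,ay,az] rk=8  ker:gl,gn,gq,gr,gw,gy,gz,ln,lq,lr,lw,ly,lz,nq,nr,nw,nz,qr,qw,qy,qz,rw,ry,rz,wy,wz,yz
∂2: piv[agl,agq,agy,agz,alq,aly,aqr,aqy,aqz,ary,gln,glr,glw,glz,gnq,gnr,gnw,gnz,gqw,grw,grz,gwy,gwz,gyz] rk=24  ker:glq,gly,gqy,gqz,lnq,lnr,lnw,lqw,lqy,lqz,lrw,lrz,nqw,nqz,nrw,qry,qwy,qwz,qyz,rwz,wyz
∂3: piv[aglq,agly,agqy,alqy,aqry,glnq,glnw,glqw,gnqw,gnqz,gqwy,gqwz,gqyz,gwyz,lnrw] rk=15  ker:glqy,lnqw,qwyz
b_1=(35−8)−24=3

b_1=3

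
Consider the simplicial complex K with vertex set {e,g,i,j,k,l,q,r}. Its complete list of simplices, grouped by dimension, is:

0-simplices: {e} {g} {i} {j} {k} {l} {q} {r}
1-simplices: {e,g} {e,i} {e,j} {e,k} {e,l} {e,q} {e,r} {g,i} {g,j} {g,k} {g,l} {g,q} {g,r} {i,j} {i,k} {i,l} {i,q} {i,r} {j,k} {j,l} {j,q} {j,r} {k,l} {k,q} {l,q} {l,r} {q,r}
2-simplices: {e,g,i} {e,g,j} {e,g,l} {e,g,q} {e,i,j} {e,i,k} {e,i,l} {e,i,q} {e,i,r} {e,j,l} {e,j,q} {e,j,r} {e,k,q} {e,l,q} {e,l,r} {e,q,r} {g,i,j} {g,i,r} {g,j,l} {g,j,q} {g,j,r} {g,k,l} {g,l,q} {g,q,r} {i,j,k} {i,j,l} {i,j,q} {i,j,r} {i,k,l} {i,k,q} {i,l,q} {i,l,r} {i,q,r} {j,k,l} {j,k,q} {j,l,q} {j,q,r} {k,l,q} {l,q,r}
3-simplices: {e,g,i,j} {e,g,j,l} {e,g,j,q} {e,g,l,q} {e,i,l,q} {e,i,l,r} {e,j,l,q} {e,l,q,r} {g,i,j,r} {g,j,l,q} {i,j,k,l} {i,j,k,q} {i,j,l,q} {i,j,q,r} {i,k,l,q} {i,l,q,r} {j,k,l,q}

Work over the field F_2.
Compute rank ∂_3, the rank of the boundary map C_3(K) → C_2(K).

n_0=8 n_1=27 n_2=39 n_3=17  [Z2]
∂1: piv[eg,ei,ej,ek,el,eq,er] rk=7  ker:gi,gj,gk,gl,gq,gr,ij,ik,il,iq,ir,jk,jl,jq,jr,kl,kq,lq,lr,qr
∂2: piv[egi,egj,egl,egq,eij,eik,eil,eiq,eir,ejl,ejq,ejr,ekq,elq,elr,eqr,gir,gkl,ijk,ikl] rk=20  ker:gij,gjl,gjq,gjr,glq,gqr,ijl,ijq,ijr,ikq,ilq,ilr,iqr,jkl,jkq,jlq,jqr,klq,lqr
∂3: piv[egij,egjl,egjq,eglq,eilq,eilr,ejlq,elqr,gijr,ijkl,ijkq,ijlq,ijqr,iklq,ilqr] rk=15  ker:gjlq,jklq
rk∂_3=15

rank∂_3=15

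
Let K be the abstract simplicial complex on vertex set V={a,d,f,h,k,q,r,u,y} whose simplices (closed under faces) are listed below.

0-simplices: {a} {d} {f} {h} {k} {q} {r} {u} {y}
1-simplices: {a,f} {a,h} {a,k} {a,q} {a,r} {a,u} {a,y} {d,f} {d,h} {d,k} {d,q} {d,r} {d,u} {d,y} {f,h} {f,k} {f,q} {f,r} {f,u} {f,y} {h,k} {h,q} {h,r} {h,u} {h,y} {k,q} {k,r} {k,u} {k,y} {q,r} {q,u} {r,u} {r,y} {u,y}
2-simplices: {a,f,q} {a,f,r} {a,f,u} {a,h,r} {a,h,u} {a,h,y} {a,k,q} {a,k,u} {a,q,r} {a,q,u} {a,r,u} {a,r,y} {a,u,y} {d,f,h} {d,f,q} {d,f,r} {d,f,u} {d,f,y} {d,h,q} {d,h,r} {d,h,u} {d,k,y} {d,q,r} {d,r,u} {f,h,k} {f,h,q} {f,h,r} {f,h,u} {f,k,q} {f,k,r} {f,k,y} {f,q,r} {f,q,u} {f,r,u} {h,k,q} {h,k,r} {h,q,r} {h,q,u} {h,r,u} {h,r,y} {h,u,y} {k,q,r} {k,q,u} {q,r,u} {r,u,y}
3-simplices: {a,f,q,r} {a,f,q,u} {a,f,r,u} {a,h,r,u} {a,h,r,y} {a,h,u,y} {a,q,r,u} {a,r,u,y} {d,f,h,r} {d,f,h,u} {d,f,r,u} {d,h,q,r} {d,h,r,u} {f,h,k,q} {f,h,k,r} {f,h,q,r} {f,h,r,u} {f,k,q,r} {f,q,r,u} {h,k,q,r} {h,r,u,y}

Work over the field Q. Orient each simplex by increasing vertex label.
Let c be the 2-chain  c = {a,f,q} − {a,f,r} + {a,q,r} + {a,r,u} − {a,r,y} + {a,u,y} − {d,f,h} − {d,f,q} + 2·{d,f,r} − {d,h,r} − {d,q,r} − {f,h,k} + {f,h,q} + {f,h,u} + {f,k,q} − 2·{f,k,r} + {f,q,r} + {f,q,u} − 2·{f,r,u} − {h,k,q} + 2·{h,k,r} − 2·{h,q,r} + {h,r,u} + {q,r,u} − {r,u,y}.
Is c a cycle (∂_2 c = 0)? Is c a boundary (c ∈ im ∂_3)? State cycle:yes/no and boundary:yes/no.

cycle:yes boundary:no

n_0=9 n_1=34 n_2=45 n_3=21  [Q]
∂1: piv[af,ah,ak,aq,ar,au,ay,df] rk=8  ker:dh,dk,dq,dr,du,dy,fh,fk,fq,fr,fu,fy,hk,hq,hr,hu,hy,kq,kr,ku,ky,qr,qu,ru,ry,uy
∂2: piv[afq,afr,afu,ahr,ahu,ahy,akq,aku,aqr,aqu,aru,ary,auy,dfh,dfq,dfr,dfu,dfy,dhq,dhr,dky,fhk,fkq,fkr,fky] rk=25  ker:dhu,dqr,dru,fhq,fhr,fhu,fqr,fqu,fru,hkq,hkr,hqr,hqu,hru,hry,huy,kqr,kqu,qru,ruy
∂3: piv[afqr,afqu,afru,ahru,ahry,ahuy,aqru,aruy,dfhr,dfhu,dfru,dhqr,dhru,fhkq,fhkr,fhqr,fkqr] rk=17  ker:fhru,fqru,hkqr,hruy
∂2c = 0
c vs im∂3: residual ≠ 0 ⇒ not boundary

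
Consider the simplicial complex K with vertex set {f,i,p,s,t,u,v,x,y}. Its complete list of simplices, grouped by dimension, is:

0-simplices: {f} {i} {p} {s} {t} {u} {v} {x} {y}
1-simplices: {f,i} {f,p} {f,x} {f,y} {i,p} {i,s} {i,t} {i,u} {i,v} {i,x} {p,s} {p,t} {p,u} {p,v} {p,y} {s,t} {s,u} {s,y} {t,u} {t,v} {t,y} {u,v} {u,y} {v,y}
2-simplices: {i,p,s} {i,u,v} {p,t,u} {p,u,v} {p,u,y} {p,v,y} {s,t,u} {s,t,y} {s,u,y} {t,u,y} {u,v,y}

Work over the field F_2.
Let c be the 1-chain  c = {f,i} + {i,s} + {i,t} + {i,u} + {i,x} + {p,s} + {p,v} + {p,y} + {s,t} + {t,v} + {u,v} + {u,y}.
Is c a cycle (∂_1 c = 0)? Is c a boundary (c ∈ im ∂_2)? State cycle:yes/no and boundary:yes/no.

n_0=9 n_1=24 n_2=11  [Z2]
∂1: piv[fi,fp,fx,fy,is,it,iu,iv] rk=8  ker:ip,ix,ps,pt,pu,pv,py,st,su,sy,tu,tv,ty,uv,uy,vy
∂2: piv[ips,iuv,ptu,puv,puy,pvy,stu,sty,suy] rk=9  ker:tuy,uvy
∂1c = {f} + {i} + {p} + {s} + {t} + {u} + {v} + {x}

cycle:no boundary:no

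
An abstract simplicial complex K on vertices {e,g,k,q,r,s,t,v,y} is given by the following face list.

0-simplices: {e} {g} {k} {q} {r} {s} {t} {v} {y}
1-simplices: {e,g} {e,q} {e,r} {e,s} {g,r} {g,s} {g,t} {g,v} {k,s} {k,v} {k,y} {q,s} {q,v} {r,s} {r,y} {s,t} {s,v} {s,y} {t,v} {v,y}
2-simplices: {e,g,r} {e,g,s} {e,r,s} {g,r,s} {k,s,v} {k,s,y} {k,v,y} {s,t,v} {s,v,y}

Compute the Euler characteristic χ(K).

χ(K)=-2

n_0=9 n_1=20 n_2=9
χ=+9−20+9=-2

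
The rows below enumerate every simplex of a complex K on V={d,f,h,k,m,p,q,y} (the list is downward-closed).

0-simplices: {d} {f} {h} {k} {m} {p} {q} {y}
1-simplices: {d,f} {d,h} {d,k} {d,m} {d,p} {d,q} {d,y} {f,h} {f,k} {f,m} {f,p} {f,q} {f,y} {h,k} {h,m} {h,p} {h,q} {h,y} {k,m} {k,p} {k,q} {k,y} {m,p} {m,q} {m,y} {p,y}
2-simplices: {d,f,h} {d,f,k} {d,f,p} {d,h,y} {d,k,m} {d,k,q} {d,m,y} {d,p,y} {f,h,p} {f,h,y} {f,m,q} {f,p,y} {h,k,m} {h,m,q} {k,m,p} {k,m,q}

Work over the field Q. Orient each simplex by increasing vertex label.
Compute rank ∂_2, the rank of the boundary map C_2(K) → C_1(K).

rank∂_2=15

n_0=8 n_1=26 n_2=16  [Q]
∂1: piv[df,dh,dk,dm,dp,dq,dy] rk=7  ker:fh,fk,fm,fp,fq,fy,hk,hm,hp,hq,hy,km,kp,kq,ky,mp,mq,my,py
∂2: piv[dfh,dfk,dfp,dhy,dkm,dkq,dmy,dpy,fhp,fhy,fmq,hkm,hmq,kmp,kmq] rk=15  ker:fpy
rk∂_2=15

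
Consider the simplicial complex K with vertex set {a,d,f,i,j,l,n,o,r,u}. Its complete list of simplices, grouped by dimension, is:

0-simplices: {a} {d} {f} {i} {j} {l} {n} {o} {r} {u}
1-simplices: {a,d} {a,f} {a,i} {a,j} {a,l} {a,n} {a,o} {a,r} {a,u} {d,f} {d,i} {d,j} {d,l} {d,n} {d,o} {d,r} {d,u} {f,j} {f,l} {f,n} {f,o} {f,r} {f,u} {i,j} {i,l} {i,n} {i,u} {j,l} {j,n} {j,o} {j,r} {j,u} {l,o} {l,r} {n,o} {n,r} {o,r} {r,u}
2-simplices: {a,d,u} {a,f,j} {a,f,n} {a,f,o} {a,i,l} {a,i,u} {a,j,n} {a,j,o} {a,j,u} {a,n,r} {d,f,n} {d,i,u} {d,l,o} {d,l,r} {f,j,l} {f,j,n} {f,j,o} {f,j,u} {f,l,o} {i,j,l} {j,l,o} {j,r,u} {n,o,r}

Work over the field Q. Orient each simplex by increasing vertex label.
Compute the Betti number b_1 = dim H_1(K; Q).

b_1=9

n_0=10 n_1=38 n_2=23  [Q]
∂1: piv[ad,af,ai,aj,al,an,ao,ar,au] rk=9  ker:df,di,dj,dl,dn,do,dr,du,fj,fl,fn,fo,fr,fu,ij,il,in,iu,jl,jn,jo,jr,ju,lo,lr,no,nr,or,ru
∂2: piv[adu,afj,afn,afo,ail,aiu,ajn,ajo,aju,anr,dfn,diu,dlo,dlr,fjl,fju,flo,ijl,jru,nor] rk=20  ker:fjn,fjo,jlo
b_1=(38−9)−20=9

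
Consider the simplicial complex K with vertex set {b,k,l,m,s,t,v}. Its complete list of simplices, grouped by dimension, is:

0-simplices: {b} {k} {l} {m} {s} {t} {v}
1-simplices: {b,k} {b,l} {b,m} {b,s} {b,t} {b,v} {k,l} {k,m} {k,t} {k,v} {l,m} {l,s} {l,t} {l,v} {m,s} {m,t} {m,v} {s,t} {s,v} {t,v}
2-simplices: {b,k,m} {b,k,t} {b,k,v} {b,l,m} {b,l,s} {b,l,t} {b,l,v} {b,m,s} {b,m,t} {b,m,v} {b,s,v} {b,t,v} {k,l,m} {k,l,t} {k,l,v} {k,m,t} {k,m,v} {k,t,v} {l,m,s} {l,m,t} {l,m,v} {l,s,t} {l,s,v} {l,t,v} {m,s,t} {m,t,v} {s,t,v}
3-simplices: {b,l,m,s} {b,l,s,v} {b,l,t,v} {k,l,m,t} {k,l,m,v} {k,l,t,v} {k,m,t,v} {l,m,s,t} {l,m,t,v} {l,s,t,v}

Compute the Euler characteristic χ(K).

χ(K)=4

n_0=7 n_1=20 n_2=27 n_3=10
χ=+7−20+27−10=4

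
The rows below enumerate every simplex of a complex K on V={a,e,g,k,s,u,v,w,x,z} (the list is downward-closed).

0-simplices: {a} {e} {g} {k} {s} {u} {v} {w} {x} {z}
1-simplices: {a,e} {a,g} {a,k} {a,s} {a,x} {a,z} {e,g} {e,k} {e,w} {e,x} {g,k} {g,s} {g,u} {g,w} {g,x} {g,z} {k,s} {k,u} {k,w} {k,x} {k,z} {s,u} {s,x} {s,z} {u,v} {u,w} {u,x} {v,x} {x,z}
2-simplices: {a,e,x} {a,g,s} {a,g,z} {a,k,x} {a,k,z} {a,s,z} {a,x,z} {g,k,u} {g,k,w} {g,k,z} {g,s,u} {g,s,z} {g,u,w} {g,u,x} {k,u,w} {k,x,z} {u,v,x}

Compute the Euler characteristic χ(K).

χ(K)=-2

n_0=10 n_1=29 n_2=17
χ=+10−29+17=-2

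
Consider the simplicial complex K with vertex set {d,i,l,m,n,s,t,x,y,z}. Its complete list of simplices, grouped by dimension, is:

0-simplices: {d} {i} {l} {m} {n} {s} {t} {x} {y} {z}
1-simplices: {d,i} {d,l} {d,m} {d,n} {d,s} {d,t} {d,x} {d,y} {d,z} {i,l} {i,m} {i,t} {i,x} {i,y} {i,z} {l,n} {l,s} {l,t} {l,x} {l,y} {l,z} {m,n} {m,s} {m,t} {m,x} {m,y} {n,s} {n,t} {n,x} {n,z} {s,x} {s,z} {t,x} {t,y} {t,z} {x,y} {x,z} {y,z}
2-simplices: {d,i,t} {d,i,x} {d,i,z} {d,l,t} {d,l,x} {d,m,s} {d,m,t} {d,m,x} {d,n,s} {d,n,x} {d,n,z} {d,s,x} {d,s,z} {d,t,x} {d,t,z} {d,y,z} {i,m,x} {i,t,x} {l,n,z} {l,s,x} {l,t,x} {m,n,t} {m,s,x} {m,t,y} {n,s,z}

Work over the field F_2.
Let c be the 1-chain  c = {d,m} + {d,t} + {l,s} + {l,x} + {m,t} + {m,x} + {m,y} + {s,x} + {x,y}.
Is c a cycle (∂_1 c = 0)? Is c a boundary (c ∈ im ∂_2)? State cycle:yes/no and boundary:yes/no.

n_0=10 n_1=38 n_2=25  [Z2]
∂1: piv[di,dl,dm,dn,ds,dt,dx,dy,dz] rk=9  ker:il,im,it,ix,iy,iz,ln,ls,lt,lx,ly,lz,mn,ms,mt,mx,my,ns,nt,nx,nz,sx,sz,tx,ty,tz,xy,xz,yz
∂2: piv[dit,dix,diz,dlt,dlx,dms,dmt,dmx,dns,dnx,dnz,dsx,dsz,dtx,dtz,dyz,imx,lnz,lsx,mnt,mty] rk=21  ker:itx,ltx,msx,nsz
∂1c = 0
c vs im∂2: residual ≠ 0 ⇒ not boundary

cycle:yes boundary:no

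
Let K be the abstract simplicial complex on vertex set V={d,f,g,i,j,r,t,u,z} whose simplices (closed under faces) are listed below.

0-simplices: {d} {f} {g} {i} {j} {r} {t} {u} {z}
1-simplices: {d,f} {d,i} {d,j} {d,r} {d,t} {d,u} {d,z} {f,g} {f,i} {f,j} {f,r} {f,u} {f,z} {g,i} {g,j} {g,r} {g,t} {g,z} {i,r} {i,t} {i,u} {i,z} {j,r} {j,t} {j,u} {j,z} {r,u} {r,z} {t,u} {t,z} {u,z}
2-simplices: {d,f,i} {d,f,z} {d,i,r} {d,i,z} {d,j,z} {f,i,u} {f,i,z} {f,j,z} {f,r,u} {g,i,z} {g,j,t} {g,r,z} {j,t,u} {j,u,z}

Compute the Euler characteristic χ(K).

χ(K)=-8

n_0=9 n_1=31 n_2=14
χ=+9−31+14=-8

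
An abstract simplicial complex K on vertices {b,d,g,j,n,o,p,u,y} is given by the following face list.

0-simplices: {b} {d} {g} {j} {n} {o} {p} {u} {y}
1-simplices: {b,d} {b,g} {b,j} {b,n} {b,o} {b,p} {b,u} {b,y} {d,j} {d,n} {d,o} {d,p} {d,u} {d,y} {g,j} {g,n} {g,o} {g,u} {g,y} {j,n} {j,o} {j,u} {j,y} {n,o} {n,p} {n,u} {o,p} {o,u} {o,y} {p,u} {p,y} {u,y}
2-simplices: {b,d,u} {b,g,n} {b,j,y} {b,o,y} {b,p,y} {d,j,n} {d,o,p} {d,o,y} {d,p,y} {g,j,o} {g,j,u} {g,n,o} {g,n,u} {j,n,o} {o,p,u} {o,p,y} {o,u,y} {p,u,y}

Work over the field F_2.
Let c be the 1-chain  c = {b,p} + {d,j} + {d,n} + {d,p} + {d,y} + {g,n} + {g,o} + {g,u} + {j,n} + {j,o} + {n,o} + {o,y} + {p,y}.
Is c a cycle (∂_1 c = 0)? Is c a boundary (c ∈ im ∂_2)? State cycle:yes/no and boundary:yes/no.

cycle:no boundary:no

n_0=9 n_1=32 n_2=18  [Z2]
∂1: piv[bd,bg,bj,bn,bo,bp,bu,by] rk=8  ker:dj,dn,do,dp,du,dy,gj,gn,go,gu,gy,jn,jo,ju,jy,no,np,nu,op,ou,oy,pu,py,uy
∂2: piv[bdu,bgn,bjy,boy,bpy,djn,dop,doy,dpy,gjo,gju,gno,gnu,jno,opu,ouy] rk=16  ker:opy,puy
∂1c = {b} + {g} + {j} + {p} + {u} + {y}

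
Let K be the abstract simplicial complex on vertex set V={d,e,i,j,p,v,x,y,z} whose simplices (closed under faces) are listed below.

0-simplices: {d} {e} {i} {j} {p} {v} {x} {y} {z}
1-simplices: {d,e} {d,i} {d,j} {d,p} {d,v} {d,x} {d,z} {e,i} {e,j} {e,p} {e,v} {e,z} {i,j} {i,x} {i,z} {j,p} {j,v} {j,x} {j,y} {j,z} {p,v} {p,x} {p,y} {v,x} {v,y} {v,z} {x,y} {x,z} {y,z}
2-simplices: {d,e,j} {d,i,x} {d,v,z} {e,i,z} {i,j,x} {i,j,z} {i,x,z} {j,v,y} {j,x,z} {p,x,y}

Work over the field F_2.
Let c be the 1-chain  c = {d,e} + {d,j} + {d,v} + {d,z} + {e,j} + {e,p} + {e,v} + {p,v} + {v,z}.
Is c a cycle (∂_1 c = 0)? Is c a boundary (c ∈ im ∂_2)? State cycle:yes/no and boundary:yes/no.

cycle:yes boundary:no

n_0=9 n_1=29 n_2=10  [Z2]
∂1: piv[de,di,dj,dp,dv,dx,dz,jy] rk=8  ker:ei,ej,ep,ev,ez,ij,ix,iz,jp,jv,jx,jz,pv,px,py,vx,vy,vz,xy,xz,yz
∂2: piv[dej,dix,dvz,eiz,ijx,ijz,ixz,jvy,pxy] rk=9  ker:jxz
∂1c = 0
c vs im∂2: residual ≠ 0 ⇒ not boundary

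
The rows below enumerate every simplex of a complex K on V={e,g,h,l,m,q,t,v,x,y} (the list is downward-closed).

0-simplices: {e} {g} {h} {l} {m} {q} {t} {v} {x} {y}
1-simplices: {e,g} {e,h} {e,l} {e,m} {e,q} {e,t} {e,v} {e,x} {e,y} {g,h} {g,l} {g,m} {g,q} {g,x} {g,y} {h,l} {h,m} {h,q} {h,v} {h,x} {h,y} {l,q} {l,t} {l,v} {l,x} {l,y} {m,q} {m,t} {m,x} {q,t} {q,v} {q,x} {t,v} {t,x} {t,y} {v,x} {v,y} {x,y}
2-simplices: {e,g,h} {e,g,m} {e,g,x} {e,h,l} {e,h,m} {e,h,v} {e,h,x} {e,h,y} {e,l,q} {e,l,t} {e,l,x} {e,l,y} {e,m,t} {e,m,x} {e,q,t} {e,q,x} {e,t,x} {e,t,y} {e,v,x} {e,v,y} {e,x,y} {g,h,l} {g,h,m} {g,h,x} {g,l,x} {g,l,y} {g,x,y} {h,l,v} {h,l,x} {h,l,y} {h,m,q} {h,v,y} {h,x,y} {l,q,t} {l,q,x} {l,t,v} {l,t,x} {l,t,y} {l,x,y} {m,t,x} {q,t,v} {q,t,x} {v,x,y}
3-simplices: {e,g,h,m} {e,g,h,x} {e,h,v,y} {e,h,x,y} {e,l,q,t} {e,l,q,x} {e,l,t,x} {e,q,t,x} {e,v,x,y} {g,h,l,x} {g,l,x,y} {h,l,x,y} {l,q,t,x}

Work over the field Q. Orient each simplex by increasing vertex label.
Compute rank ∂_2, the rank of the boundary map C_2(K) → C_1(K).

rank∂_2=27

n_0=10 n_1=38 n_2=43 n_3=13  [Q]
∂1: piv[eg,eh,el,em,eq,et,ev,ex,ey] rk=9  ker:gh,gl,gm,gq,gx,gy,hl,hm,hq,hv,hx,hy,lq,lt,lv,lx,ly,mq,mt,mx,qt,qv,qx,tv,tx,ty,vx,vy,xy
∂2: piv[egh,egm,egx,ehl,ehm,ehv,ehx,ehy,elq,elt,elx,ely,emt,emx,eqt,eqx,etx,ety,evx,evy,exy,ghl,gly,hlv,hmq,ltv,qtv] rk=27  ker:ghm,ghx,glx,gxy,hlx,hly,hvy,hxy,lqt,lqx,ltx,lty,lxy,mtx,qtx,vxy
∂3: piv[eghm,eghx,ehvy,ehxy,elqt,elqx,eltx,eqtx,evxy,ghlx,glxy,hlxy] rk=12  ker:lqtx
rk∂_2=27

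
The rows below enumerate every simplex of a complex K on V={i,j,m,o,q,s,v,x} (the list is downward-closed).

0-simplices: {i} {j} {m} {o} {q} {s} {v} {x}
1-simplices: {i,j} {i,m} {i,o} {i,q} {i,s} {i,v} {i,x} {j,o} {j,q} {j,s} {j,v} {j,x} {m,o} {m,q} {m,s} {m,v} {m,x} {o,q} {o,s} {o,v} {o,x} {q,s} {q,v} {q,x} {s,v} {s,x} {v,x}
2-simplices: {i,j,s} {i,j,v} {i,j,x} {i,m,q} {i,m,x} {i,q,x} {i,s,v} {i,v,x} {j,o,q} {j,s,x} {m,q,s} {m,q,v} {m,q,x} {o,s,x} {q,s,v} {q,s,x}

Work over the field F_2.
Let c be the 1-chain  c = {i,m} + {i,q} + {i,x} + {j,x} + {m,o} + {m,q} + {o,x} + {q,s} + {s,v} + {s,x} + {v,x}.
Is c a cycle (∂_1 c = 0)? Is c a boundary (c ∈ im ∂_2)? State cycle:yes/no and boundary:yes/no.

n_0=8 n_1=27 n_2=16  [Z2]
∂1: piv[ij,im,io,iq,is,iv,ix] rk=7  ker:jo,jq,js,jv,jx,mo,mq,ms,mv,mx,oq,os,ov,ox,qs,qv,qx,sv,sx,vx
∂2: piv[ijs,ijv,ijx,imq,imx,iqx,isv,ivx,joq,jsx,mqs,mqv,osx,qsv,qsx] rk=15  ker:mqx
∂1c = {i} + {j} + {m} + {q} + {s} + {x}

cycle:no boundary:no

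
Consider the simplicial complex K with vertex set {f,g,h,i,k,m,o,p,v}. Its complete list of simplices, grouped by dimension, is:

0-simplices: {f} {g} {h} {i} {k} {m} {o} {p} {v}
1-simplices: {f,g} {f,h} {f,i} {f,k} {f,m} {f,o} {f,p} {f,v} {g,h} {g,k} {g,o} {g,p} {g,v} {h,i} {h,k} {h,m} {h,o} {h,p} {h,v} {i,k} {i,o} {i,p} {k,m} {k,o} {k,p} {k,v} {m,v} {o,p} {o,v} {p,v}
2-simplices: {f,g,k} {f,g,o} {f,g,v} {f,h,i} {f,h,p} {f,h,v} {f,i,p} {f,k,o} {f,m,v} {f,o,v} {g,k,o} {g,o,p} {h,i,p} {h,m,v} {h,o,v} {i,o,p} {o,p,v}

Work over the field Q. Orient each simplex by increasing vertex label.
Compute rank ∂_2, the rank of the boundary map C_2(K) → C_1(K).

n_0=9 n_1=30 n_2=17  [Q]
∂1: piv[fg,fh,fi,fk,fm,fo,fp,fv] rk=8  ker:gh,gk,go,gp,gv,hi,hk,hm,ho,hp,hv,ik,io,ip,km,ko,kp,kv,mv,op,ov,pv
∂2: piv[fgk,fgo,fgv,fhi,fhp,fhv,fip,fko,fmv,fov,gop,hmv,hov,iop,opv] rk=15  ker:gko,hip
rk∂_2=15

rank∂_2=15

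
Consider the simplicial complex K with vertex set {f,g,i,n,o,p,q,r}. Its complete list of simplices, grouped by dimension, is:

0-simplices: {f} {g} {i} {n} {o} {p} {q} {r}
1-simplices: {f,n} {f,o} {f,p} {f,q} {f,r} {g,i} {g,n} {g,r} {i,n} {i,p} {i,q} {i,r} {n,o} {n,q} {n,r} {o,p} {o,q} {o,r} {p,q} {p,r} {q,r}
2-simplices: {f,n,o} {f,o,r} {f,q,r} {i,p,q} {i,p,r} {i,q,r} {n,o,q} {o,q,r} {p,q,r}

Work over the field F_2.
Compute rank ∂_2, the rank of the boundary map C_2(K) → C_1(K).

n_0=8 n_1=21 n_2=9  [Z2]
∂1: piv[fn,fo,fp,fq,fr,gi,gn] rk=7  ker:gr,in,ip,iq,ir,no,nq,nr,op,oq,or,pq,pr,qr
∂2: piv[fno,for,fqr,ipq,ipr,iqr,noq,oqr] rk=8  ker:pqr
rk∂_2=8

rank∂_2=8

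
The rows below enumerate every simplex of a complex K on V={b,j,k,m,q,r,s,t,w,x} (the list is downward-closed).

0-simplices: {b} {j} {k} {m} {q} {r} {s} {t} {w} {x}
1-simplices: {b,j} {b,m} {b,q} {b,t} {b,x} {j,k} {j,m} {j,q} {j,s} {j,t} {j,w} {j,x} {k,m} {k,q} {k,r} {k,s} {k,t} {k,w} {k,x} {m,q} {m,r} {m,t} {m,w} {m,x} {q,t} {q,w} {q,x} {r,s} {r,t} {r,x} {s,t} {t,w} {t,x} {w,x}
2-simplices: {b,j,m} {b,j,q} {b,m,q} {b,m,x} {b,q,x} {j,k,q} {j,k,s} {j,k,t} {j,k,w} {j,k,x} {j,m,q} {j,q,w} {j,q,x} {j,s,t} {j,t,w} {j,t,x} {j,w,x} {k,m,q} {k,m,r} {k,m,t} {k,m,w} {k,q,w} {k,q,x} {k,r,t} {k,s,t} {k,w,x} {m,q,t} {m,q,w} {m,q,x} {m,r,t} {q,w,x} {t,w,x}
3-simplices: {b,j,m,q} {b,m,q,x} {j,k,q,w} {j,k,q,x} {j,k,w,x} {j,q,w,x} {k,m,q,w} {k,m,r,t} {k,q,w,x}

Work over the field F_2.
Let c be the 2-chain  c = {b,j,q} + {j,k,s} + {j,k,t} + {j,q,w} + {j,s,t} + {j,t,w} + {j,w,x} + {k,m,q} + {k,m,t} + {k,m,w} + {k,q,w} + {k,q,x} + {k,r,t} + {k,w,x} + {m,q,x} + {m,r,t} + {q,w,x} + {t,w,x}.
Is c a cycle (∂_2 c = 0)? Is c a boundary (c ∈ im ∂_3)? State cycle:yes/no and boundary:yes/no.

cycle:no boundary:no

n_0=10 n_1=34 n_2=32 n_3=9  [Z2]
∂1: piv[bj,bm,bq,bt,bx,jk,js,jw,kr] rk=9  ker:jm,jq,jt,jx,km,kq,ks,kt,kw,kx,mq,mr,mt,mw,mx,qt,qw,qx,rs,rt,rx,st,tw,tx,wx
∂2: piv[bjm,bjq,bmq,bmx,bqx,jkq,jks,jkt,jkw,jkx,jqw,jqx,jst,jtw,jtx,jwx,kmq,kmr,kmt,kmw,krt,mqt] rk=22  ker:jmq,kqw,kqx,kst,kwx,mqw,mqx,mrt,qwx,twx
∂3: piv[bjmq,bmqx,jkqw,jkqx,jkwx,jqwx,kmqw,kmrt] rk=8  ker:kqwx
∂2c = {b,j} + {b,q} + {j,t} + {j,w} + {j,x} + {k,m} + {k,q} + {k,r} + {k,s} + {k,t} + {k,w} + {m,r} + {m,w} + {m,x} + {q,w} + {q,x} + {s,t} + {t,x}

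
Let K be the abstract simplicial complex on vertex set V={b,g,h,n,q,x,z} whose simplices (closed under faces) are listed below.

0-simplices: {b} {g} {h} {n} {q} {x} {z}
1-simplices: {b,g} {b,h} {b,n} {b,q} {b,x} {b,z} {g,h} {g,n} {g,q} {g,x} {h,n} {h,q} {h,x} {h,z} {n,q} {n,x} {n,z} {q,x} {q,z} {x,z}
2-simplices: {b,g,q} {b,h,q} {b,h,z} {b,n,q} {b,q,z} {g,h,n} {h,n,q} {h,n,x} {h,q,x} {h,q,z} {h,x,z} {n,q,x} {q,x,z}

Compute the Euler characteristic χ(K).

n_0=7 n_1=20 n_2=13
χ=+7−20+13=0

χ(K)=0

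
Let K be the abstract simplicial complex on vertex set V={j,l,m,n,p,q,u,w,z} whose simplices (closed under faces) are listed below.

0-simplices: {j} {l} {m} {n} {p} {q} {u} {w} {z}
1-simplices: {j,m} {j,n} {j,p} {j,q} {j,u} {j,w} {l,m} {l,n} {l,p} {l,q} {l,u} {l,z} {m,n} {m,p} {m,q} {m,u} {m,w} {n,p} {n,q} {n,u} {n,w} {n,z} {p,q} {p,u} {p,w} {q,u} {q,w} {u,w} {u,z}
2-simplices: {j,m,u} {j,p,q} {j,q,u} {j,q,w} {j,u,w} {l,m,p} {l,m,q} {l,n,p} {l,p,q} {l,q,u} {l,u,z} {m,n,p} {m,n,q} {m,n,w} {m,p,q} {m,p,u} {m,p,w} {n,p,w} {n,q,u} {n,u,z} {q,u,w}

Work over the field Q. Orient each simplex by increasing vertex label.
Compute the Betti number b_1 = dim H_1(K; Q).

n_0=9 n_1=29 n_2=21  [Q]
∂1: piv[jm,jn,jp,jq,ju,jw,lm,lz] rk=8  ker:ln,lp,lq,lu,mn,mp,mq,mu,mw,np,nq,nu,nw,nz,pq,pu,pw,qu,qw,uw,uz
∂2: piv[jmu,jpq,jqu,jqw,juw,lmp,lmq,lnp,lpq,lqu,luz,mnp,mnq,mnw,mpu,mpw,nqu,nuz] rk=18  ker:mpq,npw,quw
b_1=(29−8)−18=3

b_1=3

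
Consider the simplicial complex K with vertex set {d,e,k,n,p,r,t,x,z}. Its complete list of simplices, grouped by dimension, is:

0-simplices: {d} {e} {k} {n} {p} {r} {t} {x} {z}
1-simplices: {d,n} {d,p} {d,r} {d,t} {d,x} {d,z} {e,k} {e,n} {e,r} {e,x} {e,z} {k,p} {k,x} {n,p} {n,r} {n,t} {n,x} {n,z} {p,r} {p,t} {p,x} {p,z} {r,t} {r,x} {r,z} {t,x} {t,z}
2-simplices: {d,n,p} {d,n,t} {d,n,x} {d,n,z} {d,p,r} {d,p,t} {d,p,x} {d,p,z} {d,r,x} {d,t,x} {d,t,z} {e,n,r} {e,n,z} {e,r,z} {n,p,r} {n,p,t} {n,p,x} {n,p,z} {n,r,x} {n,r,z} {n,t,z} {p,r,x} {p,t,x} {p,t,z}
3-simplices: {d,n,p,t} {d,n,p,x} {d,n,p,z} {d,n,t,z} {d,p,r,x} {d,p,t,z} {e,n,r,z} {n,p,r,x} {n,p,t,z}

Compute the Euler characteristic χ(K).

χ(K)=-3

n_0=9 n_1=27 n_2=24 n_3=9
χ=+9−27+24−9=-3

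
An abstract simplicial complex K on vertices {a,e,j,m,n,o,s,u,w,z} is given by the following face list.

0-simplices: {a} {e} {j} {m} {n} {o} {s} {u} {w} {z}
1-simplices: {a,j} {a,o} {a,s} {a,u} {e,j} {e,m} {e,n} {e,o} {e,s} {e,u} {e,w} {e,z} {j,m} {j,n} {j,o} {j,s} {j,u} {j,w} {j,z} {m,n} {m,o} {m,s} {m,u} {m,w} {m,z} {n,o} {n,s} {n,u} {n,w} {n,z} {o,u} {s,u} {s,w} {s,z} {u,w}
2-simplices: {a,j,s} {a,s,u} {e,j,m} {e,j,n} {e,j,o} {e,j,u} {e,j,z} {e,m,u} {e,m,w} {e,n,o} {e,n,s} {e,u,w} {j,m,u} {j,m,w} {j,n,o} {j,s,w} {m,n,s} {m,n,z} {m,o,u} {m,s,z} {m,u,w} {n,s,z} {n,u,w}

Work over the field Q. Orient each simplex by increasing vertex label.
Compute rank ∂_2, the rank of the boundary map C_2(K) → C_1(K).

n_0=10 n_1=35 n_2=23  [Q]
∂1: piv[aj,ao,as,au,ej,em,en,ew,ez] rk=9  ker:eo,es,eu,jm,jn,jo,js,ju,jw,jz,mn,mo,ms,mu,mw,mz,no,ns,nu,nw,nz,ou,su,sw,sz,uw
∂2: piv[ajs,asu,ejm,ejn,ejo,eju,ejz,emu,emw,eno,ens,euw,jmw,jsw,mns,mnz,mou,msz,nuw] rk=19  ker:jmu,jno,muw,nsz
rk∂_2=19

rank∂_2=19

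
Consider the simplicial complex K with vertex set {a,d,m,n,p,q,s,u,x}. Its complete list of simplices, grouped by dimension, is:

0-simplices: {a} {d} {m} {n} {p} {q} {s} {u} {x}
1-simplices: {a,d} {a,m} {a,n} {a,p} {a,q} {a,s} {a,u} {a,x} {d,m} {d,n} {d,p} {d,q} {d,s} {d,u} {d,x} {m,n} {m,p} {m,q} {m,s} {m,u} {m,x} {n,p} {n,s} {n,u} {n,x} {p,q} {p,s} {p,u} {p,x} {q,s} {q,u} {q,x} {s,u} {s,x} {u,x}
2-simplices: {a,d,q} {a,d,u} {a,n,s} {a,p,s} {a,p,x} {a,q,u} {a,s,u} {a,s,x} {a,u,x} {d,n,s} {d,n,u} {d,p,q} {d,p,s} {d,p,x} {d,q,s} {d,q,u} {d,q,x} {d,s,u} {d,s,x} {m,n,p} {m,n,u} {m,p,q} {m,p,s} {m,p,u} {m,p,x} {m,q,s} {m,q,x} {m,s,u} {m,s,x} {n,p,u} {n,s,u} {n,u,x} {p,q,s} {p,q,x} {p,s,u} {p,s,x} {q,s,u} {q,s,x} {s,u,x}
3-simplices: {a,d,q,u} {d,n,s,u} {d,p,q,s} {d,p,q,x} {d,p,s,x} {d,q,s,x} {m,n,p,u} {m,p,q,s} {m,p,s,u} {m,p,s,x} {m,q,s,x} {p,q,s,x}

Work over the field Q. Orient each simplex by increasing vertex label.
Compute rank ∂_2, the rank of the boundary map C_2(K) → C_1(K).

n_0=9 n_1=35 n_2=39 n_3=12  [Q]
∂1: piv[ad,am,an,ap,aq,as,au,ax] rk=8  ker:dm,dn,dp,dq,ds,du,dx,mn,mp,mq,ms,mu,mx,np,ns,nu,nx,pq,ps,pu,px,qs,qu,qx,su,sx,ux
∂2: piv[adq,adu,ans,aps,apx,aqu,asu,asx,aux,dns,dnu,dpq,dps,dpx,dqs,dqx,dsu,mnp,mnu,mpq,mps,mpu,mpx,msu,nux] rk=25  ker:dqu,dsx,mqs,mqx,msx,npu,nsu,pqs,pqx,psu,psx,qsu,qsx,sux
∂3: piv[adqu,dnsu,dpqs,dpqx,dpsx,dqsx,mnpu,mpqs,mpsu,mpsx,mqsx] rk=11  ker:pqsx
rk∂_2=25

rank∂_2=25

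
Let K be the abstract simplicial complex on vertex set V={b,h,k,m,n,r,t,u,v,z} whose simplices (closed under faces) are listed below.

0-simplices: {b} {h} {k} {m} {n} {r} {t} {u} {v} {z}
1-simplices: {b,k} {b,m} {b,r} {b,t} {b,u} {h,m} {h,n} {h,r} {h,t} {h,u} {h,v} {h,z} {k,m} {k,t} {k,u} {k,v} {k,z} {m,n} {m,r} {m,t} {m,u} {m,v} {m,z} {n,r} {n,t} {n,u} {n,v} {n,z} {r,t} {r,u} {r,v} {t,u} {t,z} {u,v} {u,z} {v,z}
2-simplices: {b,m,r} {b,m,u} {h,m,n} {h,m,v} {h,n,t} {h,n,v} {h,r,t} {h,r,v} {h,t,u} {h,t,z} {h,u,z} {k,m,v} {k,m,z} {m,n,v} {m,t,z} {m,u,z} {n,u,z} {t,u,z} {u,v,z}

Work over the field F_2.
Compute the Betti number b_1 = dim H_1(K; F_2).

b_1=10

n_0=10 n_1=36 n_2=19  [Z2]
∂1: piv[bk,bm,br,bt,bu,hm,hn,hv,hz] rk=9  ker:hr,ht,hu,km,kt,ku,kv,kz,mn,mr,mt,mu,mv,mz,nr,nt,nu,nv,nz,rt,ru,rv,tu,tz,uv,uz,vz
∂2: piv[bmr,bmu,hmn,hmv,hnt,hnv,hrt,hrv,htu,htz,huz,kmv,kmz,mtz,muz,nuz,uvz] rk=17  ker:mnv,tuz
b_1=(36−9)−17=10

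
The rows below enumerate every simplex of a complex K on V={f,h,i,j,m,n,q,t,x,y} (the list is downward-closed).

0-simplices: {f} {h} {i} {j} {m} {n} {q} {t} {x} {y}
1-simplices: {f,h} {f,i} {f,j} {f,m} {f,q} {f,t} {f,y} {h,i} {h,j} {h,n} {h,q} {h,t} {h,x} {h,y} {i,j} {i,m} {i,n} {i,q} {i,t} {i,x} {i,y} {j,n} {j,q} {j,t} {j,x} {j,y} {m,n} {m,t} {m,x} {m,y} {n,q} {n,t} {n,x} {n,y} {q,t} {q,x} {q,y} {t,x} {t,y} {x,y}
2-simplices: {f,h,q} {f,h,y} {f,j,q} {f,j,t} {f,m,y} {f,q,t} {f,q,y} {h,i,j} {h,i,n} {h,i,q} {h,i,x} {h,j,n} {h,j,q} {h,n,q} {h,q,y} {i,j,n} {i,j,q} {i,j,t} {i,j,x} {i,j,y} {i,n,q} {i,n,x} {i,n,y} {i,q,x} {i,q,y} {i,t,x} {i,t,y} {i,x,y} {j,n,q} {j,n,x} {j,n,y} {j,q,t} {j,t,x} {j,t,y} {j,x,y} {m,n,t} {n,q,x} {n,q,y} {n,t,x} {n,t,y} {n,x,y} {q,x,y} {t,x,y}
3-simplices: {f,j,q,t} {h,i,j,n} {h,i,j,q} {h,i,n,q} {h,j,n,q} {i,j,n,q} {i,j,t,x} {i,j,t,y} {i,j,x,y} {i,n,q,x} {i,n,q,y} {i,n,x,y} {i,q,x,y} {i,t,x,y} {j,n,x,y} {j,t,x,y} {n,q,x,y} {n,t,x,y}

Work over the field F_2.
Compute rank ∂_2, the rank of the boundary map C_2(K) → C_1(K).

n_0=10 n_1=40 n_2=43 n_3=18  [Z2]
∂1: piv[fh,fi,fj,fm,fq,ft,fy,hn,hx] rk=9  ker:hi,hj,hq,ht,hy,ij,im,in,iq,it,ix,iy,jn,jq,jt,jx,jy,mn,mt,mx,my,nq,nt,nx,ny,qt,qx,qy,tx,ty,xy
∂2: piv[fhq,fhy,fjq,fjt,fmy,fqt,fqy,hij,hin,hiq,hix,hjn,hjq,hnq,ijt,ijx,ijy,inx,iny,iqx,iqy,itx,ity,ixy,mnt,ntx] rk=26  ker:hqy,ijn,ijq,inq,jnq,jnx,jny,jqt,jtx,jty,jxy,nqx,nqy,nty,nxy,qxy,txy
∂3: piv[fjqt,hijn,hijq,hinq,hjnq,ijtx,ijty,ijxy,inqx,inqy,inxy,iqxy,itxy,jnxy,ntxy] rk=15  ker:ijnq,jtxy,nqxy
rk∂_2=26

rank∂_2=26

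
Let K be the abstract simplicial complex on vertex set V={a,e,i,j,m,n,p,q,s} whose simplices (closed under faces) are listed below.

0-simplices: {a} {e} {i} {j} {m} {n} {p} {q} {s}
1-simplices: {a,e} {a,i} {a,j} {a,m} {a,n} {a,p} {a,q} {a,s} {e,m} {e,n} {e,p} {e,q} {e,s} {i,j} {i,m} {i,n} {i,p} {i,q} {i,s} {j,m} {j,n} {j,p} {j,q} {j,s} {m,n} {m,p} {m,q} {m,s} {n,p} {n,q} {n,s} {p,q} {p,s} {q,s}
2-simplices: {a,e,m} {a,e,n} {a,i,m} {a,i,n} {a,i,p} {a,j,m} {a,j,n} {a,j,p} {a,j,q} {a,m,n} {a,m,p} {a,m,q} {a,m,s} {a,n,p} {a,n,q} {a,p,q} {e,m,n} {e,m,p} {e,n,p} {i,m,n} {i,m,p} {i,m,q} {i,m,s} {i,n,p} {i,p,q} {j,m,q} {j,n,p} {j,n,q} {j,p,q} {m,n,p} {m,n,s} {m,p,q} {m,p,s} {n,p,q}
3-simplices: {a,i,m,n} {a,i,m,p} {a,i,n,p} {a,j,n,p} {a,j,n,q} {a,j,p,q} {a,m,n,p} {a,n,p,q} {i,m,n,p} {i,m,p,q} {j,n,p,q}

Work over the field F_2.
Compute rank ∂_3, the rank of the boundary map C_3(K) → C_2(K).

rank∂_3=9

n_0=9 n_1=34 n_2=34 n_3=11  [Z2]
∂1: piv[ae,ai,aj,am,an,ap,aq,as] rk=8  ker:em,en,ep,eq,es,ij,im,in,ip,iq,is,jm,jn,jp,jq,js,mn,mp,mq,ms,np,nq,ns,pq,ps,qs
∂2: piv[aem,aen,aim,ain,aip,ajm,ajn,ajp,ajq,amn,amp,amq,ams,anp,anq,apq,emp,imq,ims,mns,mps] rk=21  ker:emn,enp,imn,imp,inp,ipq,jmq,jnp,jnq,jpq,mnp,mpq,npq
∂3: piv[aimn,aimp,ainp,ajnp,ajnq,ajpq,amnp,anpq,impq] rk=9  ker:imnp,jnpq
rk∂_3=9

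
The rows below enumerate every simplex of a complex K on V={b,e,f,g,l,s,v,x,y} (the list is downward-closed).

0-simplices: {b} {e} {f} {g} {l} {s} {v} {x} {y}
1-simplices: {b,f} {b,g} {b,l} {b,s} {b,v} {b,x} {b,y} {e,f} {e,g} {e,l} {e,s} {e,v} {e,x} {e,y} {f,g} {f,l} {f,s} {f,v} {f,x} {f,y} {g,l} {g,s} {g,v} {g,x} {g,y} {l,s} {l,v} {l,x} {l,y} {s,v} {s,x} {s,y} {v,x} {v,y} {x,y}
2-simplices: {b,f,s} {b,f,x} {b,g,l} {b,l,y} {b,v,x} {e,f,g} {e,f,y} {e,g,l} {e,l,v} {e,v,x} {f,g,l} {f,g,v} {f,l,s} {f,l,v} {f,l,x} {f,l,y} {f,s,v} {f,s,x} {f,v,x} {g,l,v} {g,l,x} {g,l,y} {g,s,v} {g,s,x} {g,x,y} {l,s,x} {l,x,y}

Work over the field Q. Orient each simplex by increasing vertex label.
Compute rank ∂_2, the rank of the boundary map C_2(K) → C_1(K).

rank∂_2=23

n_0=9 n_1=35 n_2=27  [Q]
∂1: piv[bf,bg,bl,bs,bv,bx,by,ef] rk=8  ker:eg,el,es,ev,ex,ey,fg,fl,fs,fv,fx,fy,gl,gs,gv,gx,gy,ls,lv,lx,ly,sv,sx,sy,vx,vy,xy
∂2: piv[bfs,bfx,bgl,bly,bvx,efg,efy,egl,elv,evx,fgl,fgv,fls,flv,flx,fly,fsv,fsx,fvx,glx,gly,gsv,gxy] rk=23  ker:glv,gsx,lsx,lxy
rk∂_2=23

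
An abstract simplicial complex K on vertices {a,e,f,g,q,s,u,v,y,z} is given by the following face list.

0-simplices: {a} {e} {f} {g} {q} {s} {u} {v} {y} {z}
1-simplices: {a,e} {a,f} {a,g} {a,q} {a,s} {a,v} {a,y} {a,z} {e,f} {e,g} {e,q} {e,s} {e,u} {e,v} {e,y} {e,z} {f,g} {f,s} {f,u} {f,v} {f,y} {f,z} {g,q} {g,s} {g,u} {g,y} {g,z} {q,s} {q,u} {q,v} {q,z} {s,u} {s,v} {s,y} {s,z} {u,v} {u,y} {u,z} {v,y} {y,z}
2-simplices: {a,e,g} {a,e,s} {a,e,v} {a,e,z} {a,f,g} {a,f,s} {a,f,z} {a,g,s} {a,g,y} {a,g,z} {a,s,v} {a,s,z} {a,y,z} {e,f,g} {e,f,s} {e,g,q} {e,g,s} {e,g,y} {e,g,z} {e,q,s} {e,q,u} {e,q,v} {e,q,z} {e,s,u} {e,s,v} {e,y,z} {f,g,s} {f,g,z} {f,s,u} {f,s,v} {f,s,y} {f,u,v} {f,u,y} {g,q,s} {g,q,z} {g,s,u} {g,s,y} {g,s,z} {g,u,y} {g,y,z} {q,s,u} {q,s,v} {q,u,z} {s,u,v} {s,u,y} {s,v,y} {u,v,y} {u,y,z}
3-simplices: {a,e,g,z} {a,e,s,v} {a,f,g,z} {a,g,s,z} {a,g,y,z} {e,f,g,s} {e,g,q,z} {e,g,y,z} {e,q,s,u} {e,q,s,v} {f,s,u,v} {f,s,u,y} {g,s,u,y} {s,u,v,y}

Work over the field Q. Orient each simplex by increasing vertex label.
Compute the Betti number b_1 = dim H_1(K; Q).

b_1=1

n_0=10 n_1=40 n_2=48 n_3=14  [Q]
∂1: piv[ae,af,ag,aq,as,av,ay,az,eu] rk=9  ker:ef,eg,eq,es,ev,ey,ez,fg,fs,fu,fv,fy,fz,gq,gs,gu,gy,gz,qs,qu,qv,qz,su,sv,sy,sz,uv,uy,uz,vy,yz
∂2: piv[aeg,aes,aev,aez,afg,afs,afz,ags,agy,agz,asv,asz,ayz,efg,egq,egy,eqs,equ,eqv,eqz,esu,fsu,fsv,fsy,fuv,fuy,gsu,gsy,quz,svy] rk=30  ker:efs,egs,egz,esv,eyz,fgs,fgz,gqs,gqz,gsz,guy,gyz,qsu,qsv,suv,suy,uvy,uyz
∂3: piv[aegz,aesv,afgz,agsz,agyz,efgs,egqz,egyz,eqsu,eqsv,fsuv,fsuy,gsuy,suvy] rk=14
b_1=(40−9)−30=1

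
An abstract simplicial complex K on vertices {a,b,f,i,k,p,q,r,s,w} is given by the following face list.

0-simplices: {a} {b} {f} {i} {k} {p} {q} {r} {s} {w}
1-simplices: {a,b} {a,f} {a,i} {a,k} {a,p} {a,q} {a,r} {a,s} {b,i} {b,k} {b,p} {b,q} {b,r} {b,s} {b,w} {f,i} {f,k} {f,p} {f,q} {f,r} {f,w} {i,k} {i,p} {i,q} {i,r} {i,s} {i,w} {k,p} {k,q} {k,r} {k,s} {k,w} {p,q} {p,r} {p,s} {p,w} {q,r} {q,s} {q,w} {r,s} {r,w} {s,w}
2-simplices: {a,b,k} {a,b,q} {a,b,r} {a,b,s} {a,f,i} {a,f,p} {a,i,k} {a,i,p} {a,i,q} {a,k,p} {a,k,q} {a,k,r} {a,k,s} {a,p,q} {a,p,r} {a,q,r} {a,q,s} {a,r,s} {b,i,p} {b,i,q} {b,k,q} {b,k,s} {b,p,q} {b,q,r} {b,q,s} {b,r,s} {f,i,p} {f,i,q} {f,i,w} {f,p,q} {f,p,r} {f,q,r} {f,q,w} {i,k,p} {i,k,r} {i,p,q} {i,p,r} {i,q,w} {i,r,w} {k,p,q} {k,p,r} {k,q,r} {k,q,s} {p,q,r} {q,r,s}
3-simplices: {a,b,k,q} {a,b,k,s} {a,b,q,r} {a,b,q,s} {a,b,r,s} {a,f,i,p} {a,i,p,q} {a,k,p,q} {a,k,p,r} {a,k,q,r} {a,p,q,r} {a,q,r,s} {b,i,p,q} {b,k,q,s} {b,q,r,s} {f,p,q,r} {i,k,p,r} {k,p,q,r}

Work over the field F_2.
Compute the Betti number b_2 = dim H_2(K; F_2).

n_0=10 n_1=42 n_2=45 n_3=18  [Z2]
∂1: piv[ab,af,ai,ak,ap,aq,ar,as,bw] rk=9  ker:bi,bk,bp,bq,br,bs,fi,fk,fp,fq,fr,fw,ik,ip,iq,ir,is,iw,kp,kq,kr,ks,kw,pq,pr,ps,pw,qr,qs,qw,rs,rw,sw
∂2: piv[abk,abq,abr,abs,afi,afp,aik,aip,aiq,akp,akq,akr,aks,apq,apr,aqr,aqs,ars,bip,biq,fiq,fiw,fpr,fqw,ikr,irw] rk=26  ker:bkq,bks,bpq,bqr,bqs,brs,fip,fpq,fqr,ikp,ipq,ipr,iqw,kpq,kpr,kqr,kqs,pqr,qrs
∂3: piv[abkq,abks,abqr,abqs,abrs,afip,aipq,akpq,akpr,akqr,apqr,aqrs,bipq,bkqs,fpqr,ikpr] rk=16  ker:bqrs,kpqr
b_2=(45−26)−16=3

b_2=3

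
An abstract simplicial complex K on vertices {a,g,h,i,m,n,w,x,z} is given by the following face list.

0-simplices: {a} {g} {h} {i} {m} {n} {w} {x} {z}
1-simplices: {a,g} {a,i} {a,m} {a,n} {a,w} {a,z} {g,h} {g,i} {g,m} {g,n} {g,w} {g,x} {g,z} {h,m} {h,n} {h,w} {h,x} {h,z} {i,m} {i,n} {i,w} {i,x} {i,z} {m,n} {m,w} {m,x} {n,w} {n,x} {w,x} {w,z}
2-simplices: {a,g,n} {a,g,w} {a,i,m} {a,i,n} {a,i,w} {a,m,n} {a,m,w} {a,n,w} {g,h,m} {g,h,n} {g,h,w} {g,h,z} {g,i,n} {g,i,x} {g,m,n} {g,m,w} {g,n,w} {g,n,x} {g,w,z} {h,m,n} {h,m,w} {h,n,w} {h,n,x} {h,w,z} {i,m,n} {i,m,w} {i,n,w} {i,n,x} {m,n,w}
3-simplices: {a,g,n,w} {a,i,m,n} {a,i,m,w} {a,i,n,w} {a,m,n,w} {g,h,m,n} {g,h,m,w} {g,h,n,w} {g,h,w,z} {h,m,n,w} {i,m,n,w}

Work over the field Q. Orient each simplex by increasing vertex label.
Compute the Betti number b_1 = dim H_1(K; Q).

n_0=9 n_1=30 n_2=29 n_3=11  [Q]
∂1: piv[ag,ai,am,an,aw,az,gh,gx] rk=8  ker:gi,gm,gn,gw,gz,hm,hn,hw,hx,hz,im,in,iw,ix,iz,mn,mw,mx,nw,nx,wx,wz
∂2: piv[agn,agw,aim,ain,aiw,amn,amw,anw,ghm,ghn,ghw,ghz,gin,gix,gmn,gnx,gwz,hnx] rk=18  ker:gmw,gnw,hmn,hmw,hnw,hwz,imn,imw,inw,inx,mnw
∂3: piv[agnw,aimn,aimw,ainw,amnw,ghmn,ghmw,ghnw,ghwz,hmnw] rk=10  ker:imnw
b_1=(30−8)−18=4

b_1=4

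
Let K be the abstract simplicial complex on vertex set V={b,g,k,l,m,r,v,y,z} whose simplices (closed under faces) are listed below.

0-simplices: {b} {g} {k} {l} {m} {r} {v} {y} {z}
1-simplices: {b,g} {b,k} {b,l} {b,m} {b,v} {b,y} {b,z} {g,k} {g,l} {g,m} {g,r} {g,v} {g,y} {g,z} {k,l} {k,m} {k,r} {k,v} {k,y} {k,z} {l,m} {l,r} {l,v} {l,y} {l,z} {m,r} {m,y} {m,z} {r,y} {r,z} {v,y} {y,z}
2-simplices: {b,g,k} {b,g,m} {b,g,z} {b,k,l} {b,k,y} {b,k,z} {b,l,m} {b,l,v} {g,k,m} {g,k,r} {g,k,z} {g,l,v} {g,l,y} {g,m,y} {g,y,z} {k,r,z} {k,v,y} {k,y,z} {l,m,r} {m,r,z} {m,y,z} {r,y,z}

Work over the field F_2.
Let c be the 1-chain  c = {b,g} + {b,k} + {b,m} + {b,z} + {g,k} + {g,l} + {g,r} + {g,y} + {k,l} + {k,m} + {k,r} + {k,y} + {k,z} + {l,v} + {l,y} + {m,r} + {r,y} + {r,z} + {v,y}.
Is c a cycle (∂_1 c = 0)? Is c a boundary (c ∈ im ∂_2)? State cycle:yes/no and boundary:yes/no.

n_0=9 n_1=32 n_2=22  [Z2]
∂1: piv[bg,bk,bl,bm,bv,by,bz,gr] rk=8  ker:gk,gl,gm,gv,gy,gz,kl,km,kr,kv,ky,kz,lm,lr,lv,ly,lz,mr,my,mz,ry,rz,vy,yz
∂2: piv[bgk,bgm,bgz,bkl,bky,bkz,blm,blv,gkm,gkr,glv,gly,gmy,gyz,krz,kvy,kyz,lmr,mrz,myz,ryz] rk=21  ker:gkz
∂1c = {g} + {k} + {m} + {r} + {y} + {z}

cycle:no boundary:no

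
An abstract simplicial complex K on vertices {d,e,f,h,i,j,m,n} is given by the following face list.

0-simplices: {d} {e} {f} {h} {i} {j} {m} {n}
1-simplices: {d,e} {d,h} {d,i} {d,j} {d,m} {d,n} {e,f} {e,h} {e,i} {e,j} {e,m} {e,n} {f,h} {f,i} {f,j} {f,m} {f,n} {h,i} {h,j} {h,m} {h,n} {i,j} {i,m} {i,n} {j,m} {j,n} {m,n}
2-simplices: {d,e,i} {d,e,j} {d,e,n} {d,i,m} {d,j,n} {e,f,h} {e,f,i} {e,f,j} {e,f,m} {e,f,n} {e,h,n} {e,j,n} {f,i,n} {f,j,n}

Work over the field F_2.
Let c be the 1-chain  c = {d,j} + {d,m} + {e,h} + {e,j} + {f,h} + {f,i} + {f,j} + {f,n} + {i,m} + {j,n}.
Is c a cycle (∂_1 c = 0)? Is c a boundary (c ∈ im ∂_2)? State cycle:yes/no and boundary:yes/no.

cycle:yes boundary:yes

n_0=8 n_1=27 n_2=14  [Z2]
∂1: piv[de,dh,di,dj,dm,dn,ef] rk=7  ker:eh,ei,ej,em,en,fh,fi,fj,fm,fn,hi,hj,hm,hn,ij,im,in,jm,jn,mn
∂2: piv[dei,dej,den,dim,djn,efh,efi,efj,efm,efn,ehn,fin] rk=12  ker:ejn,fjn
∂1c = 0
c vs im∂2: reduces to 0 ⇒ boundary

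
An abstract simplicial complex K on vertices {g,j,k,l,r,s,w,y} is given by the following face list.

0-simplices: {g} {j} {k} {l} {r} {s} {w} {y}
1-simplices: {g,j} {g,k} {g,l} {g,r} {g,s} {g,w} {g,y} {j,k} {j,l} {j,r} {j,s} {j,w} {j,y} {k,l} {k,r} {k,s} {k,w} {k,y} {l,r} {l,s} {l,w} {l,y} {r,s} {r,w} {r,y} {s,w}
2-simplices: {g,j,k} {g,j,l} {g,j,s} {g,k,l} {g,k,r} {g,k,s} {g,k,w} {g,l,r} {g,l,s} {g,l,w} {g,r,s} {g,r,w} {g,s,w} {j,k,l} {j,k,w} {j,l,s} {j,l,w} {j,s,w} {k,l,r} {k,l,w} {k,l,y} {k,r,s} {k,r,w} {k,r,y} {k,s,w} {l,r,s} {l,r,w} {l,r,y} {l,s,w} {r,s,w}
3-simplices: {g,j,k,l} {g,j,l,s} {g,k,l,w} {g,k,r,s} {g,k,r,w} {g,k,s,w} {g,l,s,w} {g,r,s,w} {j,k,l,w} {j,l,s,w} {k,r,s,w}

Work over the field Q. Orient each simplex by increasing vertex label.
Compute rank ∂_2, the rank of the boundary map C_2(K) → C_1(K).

n_0=8 n_1=26 n_2=30 n_3=11  [Q]
∂1: piv[gj,gk,gl,gr,gs,gw,gy] rk=7  ker:jk,jl,jr,js,jw,jy,kl,kr,ks,kw,ky,lr,ls,lw,ly,rs,rw,ry,sw
∂2: piv[gjk,gjl,gjs,gkl,gkr,gks,gkw,glr,gls,glw,grs,grw,gsw,jkw,kly,kry] rk=16  ker:jkl,jls,jlw,jsw,klr,klw,krs,krw,ksw,lrs,lrw,lry,lsw,rsw
∂3: piv[gjkl,gjls,gklw,gkrs,gkrw,gksw,glsw,grsw,jklw,jlsw] rk=10  ker:krsw
rk∂_2=16

rank∂_2=16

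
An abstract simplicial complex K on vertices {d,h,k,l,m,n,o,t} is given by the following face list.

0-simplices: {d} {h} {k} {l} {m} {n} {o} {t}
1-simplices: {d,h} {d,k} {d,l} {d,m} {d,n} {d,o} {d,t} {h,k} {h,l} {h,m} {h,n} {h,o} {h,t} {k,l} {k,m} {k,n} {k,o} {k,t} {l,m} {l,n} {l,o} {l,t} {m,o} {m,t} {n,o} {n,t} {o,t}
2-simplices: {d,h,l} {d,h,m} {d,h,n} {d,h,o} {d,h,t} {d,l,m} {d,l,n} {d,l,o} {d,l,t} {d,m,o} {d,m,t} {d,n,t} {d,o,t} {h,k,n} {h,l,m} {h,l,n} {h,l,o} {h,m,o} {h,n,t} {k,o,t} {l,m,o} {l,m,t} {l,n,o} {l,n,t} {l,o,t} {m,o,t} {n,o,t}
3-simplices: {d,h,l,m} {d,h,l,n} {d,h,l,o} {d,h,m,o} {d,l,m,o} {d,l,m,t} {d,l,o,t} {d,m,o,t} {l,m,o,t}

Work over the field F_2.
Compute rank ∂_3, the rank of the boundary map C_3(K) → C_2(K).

n_0=8 n_1=27 n_2=27 n_3=9  [Z2]
∂1: piv[dh,dk,dl,dm,dn,do,dt] rk=7  ker:hk,hl,hm,hn,ho,ht,kl,km,kn,ko,kt,lm,ln,lo,lt,mo,mt,no,nt,ot
∂2: piv[dhl,dhm,dhn,dho,dht,dlm,dln,dlo,dlt,dmo,dmt,dnt,dot,hkn,kot,lno] rk=16  ker:hlm,hln,hlo,hmo,hnt,lmo,lmt,lnt,lot,mot,not
∂3: piv[dhlm,dhln,dhlo,dhmo,dlmo,dlmt,dlot,dmot] rk=8  ker:lmot
rk∂_3=8

rank∂_3=8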